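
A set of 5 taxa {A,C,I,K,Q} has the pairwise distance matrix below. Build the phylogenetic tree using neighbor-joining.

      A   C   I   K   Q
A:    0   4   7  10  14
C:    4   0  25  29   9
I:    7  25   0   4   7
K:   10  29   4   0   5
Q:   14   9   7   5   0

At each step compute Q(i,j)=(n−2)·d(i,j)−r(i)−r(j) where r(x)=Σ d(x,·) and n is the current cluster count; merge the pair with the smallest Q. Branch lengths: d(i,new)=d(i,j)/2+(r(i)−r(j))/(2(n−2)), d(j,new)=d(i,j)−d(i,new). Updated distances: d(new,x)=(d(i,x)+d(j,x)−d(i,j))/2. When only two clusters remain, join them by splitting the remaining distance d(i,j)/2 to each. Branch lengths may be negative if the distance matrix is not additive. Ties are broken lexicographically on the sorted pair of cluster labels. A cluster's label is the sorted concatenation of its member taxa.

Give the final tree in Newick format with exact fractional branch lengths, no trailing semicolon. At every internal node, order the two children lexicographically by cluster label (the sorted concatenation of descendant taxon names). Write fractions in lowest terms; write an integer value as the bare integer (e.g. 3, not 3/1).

((((A:-10/3,C:22/3):77/8,Q:-1/8):33/8,I:13/8):19/16,K:19/16)

iteration 1: select A,C (d=4, Q=-90); attach at lengths (-10/3, 22/3); label the merged cluster AC
  updated: d(AC,I)=14, d(AC,K)=35/2, d(AC,Q)=19/2
iteration 2: select AC,Q (d=19/2, Q=-87/2); attach at lengths (77/8, -1/8); label the merged cluster ACQ
  updated: d(ACQ,I)=23/4, d(ACQ,K)=13/2
iteration 3: select ACQ,I (d=23/4, Q=-65/4); attach at lengths (33/8, 13/8); label the merged cluster ACIQ
  updated: d(ACIQ,K)=19/8
iteration 4: select ACIQ,K (d=19/8); attach at lengths (19/16, 19/16); label the merged cluster ACIKQ
final tree: ((((A:-10/3,C:22/3):77/8,Q:-1/8):33/8,I:13/8):19/16,K:19/16)
total length: 173/8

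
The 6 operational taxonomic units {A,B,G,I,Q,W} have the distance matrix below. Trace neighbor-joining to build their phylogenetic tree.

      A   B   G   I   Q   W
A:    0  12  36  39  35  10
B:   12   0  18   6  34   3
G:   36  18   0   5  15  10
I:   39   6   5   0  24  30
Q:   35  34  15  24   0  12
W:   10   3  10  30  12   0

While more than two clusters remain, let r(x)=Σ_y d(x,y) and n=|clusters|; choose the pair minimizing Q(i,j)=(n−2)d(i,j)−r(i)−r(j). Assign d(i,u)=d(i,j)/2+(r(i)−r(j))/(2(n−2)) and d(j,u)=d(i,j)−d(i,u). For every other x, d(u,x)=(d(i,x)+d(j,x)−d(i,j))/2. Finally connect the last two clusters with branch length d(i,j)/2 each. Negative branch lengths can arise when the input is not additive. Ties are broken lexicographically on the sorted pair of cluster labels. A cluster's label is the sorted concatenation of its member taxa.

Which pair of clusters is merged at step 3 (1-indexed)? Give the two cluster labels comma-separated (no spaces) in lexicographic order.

iteration 1: select G,I (d=5, Q=-168); attach at lengths (0, 5); label the merged cluster GI
  updated: d(A,GI)=35, d(B,GI)=19/2, d(GI,Q)=17, d(GI,W)=35/2
iteration 2: select GI,Q (d=17, Q=-126); attach at lengths (16/3, 35/3); label the merged cluster GIQ
  updated: d(A,GIQ)=53/2, d(B,GIQ)=53/4, d(GIQ,W)=25/4
iteration 3: select A,B (d=12, Q=-211/4); attach at lengths (177/16, 15/16); label the merged cluster AB
  updated: d(AB,GIQ)=111/8, d(AB,W)=1/2
iteration 4: select AB,GIQ (d=111/8, Q=-165/8); attach at lengths (65/16, 157/16); label the merged cluster ABGIQ
  updated: d(ABGIQ,W)=-57/16
iteration 5: select ABGIQ,W (d=-57/16); attach at lengths (-57/32, -57/32); label the merged cluster ABGIQW
final tree: (((A:177/16,B:15/16):65/16,((G:0,I:5):16/3,Q:35/3):157/16):-57/32,W:-57/32)
total length: 709/16

A,B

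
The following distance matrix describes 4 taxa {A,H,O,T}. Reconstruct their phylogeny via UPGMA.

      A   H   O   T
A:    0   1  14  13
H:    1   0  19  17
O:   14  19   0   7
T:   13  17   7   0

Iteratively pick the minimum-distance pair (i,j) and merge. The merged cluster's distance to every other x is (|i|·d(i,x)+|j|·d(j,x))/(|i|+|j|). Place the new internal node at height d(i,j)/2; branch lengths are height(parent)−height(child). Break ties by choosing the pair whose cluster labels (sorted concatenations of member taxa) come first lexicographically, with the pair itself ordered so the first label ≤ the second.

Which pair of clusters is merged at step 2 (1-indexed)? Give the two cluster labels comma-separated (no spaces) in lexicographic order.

O,T

iteration 1: select A,H (d=1); attach at lengths (1/2, 1/2); label the merged cluster AH
  updated: d(AH,O)=33/2, d(AH,T)=15
iteration 2: select O,T (d=7); attach at lengths (7/2, 7/2); label the merged cluster OT
  updated: d(AH,OT)=63/4
iteration 3: select AH,OT (d=63/4); attach at lengths (59/8, 35/8); label the merged cluster AHOT
final tree: ((A:1/2,H:1/2):59/8,(O:7/2,T:7/2):35/8)
total length: 79/4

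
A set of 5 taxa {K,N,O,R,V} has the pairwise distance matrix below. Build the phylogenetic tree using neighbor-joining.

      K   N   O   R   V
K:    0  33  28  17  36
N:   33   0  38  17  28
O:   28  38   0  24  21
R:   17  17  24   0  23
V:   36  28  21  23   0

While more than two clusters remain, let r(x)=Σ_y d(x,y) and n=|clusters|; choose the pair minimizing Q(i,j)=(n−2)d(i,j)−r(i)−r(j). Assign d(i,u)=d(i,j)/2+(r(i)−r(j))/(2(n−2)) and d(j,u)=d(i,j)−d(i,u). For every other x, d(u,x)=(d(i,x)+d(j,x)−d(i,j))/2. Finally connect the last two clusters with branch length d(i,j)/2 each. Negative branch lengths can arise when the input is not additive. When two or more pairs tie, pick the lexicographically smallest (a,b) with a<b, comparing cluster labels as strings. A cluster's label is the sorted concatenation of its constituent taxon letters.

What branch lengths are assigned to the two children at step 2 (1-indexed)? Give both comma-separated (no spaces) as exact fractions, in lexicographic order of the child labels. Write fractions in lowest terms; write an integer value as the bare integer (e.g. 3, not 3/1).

115/8,57/8

iteration 1: select O,V (d=21, Q=-156); attach at lengths (11, 10); label the merged cluster OV
  updated: d(K,OV)=43/2, d(N,OV)=45/2, d(OV,R)=13
iteration 2: select K,OV (d=43/2, Q=-171/2); attach at lengths (115/8, 57/8); label the merged cluster KOV
  updated: d(KOV,N)=17, d(KOV,R)=17/4
iteration 3: select KOV,N (d=17, Q=-153/4); attach at lengths (17/8, 119/8); label the merged cluster KNOV
  updated: d(KNOV,R)=17/8
iteration 4: select KNOV,R (d=17/8); attach at lengths (17/16, 17/16); label the merged cluster KNORV
final tree: (((K:115/8,(O:11,V:10):57/8):17/8,N:119/8):17/16,R:17/16)
total length: 493/8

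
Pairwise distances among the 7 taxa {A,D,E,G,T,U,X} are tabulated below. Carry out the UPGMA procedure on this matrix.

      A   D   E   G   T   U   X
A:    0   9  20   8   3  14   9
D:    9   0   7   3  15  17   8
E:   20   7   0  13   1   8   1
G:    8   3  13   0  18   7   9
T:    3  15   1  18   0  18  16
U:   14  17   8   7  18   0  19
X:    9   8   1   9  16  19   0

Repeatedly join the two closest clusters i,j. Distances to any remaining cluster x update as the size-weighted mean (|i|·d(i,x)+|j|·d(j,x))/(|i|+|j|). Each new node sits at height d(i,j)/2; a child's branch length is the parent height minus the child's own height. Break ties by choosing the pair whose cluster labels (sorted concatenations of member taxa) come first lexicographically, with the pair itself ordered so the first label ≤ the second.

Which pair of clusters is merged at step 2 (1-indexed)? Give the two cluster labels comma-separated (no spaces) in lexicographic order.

D,G

step 1: merge (E,T) at d=1; branch lengths E→1/2, T→1/2; new cluster ET
  updated: d(A,ET)=23/2, d(D,ET)=11, d(ET,G)=31/2, d(ET,U)=13, d(ET,X)=17/2
step 2: merge (D,G) at d=3; branch lengths D→3/2, G→3/2; new cluster DG
  updated: d(A,DG)=17/2, d(DG,ET)=53/4, d(DG,U)=12, d(DG,X)=17/2
step 3: merge (A,DG) at d=17/2; branch lengths A→17/4, DG→11/4; new cluster ADG
  updated: d(ADG,ET)=38/3, d(ADG,U)=38/3, d(ADG,X)=26/3
step 4: merge (ET,X) at d=17/2; branch lengths ET→15/4, X→17/4; new cluster ETX
  updated: d(ADG,ETX)=34/3, d(ETX,U)=15
step 5: merge (ADG,ETX) at d=34/3; branch lengths ADG→17/12, ETX→17/12; new cluster ADEGTX
  updated: d(ADEGTX,U)=83/6
step 6: merge (ADEGTX,U) at d=83/6; branch lengths ADEGTX→5/4, U→83/12; new cluster ADEGTUX
final tree: (((A:17/4,(D:3/2,G:3/2):11/4):17/12,((E:1/2,T:1/2):15/4,X:17/4):17/12):5/4,U:83/12)
total length: 30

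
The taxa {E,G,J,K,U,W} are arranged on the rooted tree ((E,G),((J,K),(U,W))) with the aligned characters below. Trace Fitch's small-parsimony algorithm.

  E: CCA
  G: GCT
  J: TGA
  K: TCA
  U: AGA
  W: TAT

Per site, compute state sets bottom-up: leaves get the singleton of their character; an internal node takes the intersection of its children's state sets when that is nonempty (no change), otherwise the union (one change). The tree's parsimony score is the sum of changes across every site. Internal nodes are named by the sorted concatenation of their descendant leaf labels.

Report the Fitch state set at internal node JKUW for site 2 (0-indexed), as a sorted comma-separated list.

[col 0] EG: children E:{C}, G:{G} ∪→ {C,G}; cost 1
[col 0] JK: children J:{T}, K:{T} ∩→ {T}; cost 0
[col 0] UW: children U:{A}, W:{T} ∪→ {A,T}; cost 1
[col 0] JKUW: children JK:{T}, UW:{A,T} ∩→ {T}; cost 0
[col 0] EGJKUW: children EG:{C,G}, JKUW:{T} ∪→ {C,G,T}; cost 1
[col 1] EG: children E:{C}, G:{C} ∩→ {C}; cost 0
[col 1] JK: children J:{G}, K:{C} ∪→ {C,G}; cost 1
[col 1] UW: children U:{G}, W:{A} ∪→ {A,G}; cost 1
[col 1] JKUW: children JK:{C,G}, UW:{A,G} ∩→ {G}; cost 0
[col 1] EGJKUW: children EG:{C}, JKUW:{G} ∪→ {C,G}; cost 1
[col 2] EG: children E:{A}, G:{T} ∪→ {A,T}; cost 1
[col 2] JK: children J:{A}, K:{A} ∩→ {A}; cost 0
[col 2] UW: children U:{A}, W:{T} ∪→ {A,T}; cost 1
[col 2] JKUW: children JK:{A}, UW:{A,T} ∩→ {A}; cost 0
[col 2] EGJKUW: children EG:{A,T}, JKUW:{A} ∩→ {A}; cost 0
per-site changes: [3, 3, 2]; total = 8

A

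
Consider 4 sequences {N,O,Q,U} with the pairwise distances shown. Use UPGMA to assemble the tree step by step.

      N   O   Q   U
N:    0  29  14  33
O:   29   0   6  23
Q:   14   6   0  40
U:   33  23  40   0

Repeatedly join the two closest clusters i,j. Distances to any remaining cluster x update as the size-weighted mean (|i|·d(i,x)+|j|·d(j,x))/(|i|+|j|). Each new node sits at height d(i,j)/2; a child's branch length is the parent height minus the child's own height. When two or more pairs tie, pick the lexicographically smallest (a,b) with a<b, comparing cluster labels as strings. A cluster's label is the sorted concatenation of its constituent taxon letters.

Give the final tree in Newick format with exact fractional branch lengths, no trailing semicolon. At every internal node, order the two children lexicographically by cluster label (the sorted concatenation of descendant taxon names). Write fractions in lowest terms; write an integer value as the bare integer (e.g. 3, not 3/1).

((N:43/4,(O:3,Q:3):31/4):21/4,U:16)

step 1: merge (O,Q) at d=6; branch lengths O→3, Q→3; new cluster OQ
  updated: d(N,OQ)=43/2, d(OQ,U)=63/2
step 2: merge (N,OQ) at d=43/2; branch lengths N→43/4, OQ→31/4; new cluster NOQ
  updated: d(NOQ,U)=32
step 3: merge (NOQ,U) at d=32; branch lengths NOQ→21/4, U→16; new cluster NOQU
final tree: ((N:43/4,(O:3,Q:3):31/4):21/4,U:16)
total length: 183/4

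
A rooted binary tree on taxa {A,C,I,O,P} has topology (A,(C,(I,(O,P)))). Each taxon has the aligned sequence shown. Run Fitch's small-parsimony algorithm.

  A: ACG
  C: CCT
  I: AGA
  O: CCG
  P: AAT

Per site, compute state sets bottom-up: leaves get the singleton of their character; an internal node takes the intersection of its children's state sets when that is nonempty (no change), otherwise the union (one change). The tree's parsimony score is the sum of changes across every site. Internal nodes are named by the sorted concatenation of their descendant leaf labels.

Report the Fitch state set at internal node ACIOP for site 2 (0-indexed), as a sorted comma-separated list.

OP@0: {C} ∪ {A} = {A,C} (union, +1)
IOP@0: {A} ∩ {A,C} = {A} (intersection, +0)
CIOP@0: {C} ∪ {A} = {A,C} (union, +1)
ACIOP@0: {A} ∩ {A,C} = {A} (intersection, +0)
OP@1: {C} ∪ {A} = {A,C} (union, +1)
IOP@1: {G} ∪ {A,C} = {A,C,G} (union, +1)
CIOP@1: {C} ∩ {A,C,G} = {C} (intersection, +0)
ACIOP@1: {C} ∩ {C} = {C} (intersection, +0)
OP@2: {G} ∪ {T} = {G,T} (union, +1)
IOP@2: {A} ∪ {G,T} = {A,G,T} (union, +1)
CIOP@2: {T} ∩ {A,G,T} = {T} (intersection, +0)
ACIOP@2: {G} ∪ {T} = {G,T} (union, +1)
per-site changes: [2, 2, 3]; total = 7

G,T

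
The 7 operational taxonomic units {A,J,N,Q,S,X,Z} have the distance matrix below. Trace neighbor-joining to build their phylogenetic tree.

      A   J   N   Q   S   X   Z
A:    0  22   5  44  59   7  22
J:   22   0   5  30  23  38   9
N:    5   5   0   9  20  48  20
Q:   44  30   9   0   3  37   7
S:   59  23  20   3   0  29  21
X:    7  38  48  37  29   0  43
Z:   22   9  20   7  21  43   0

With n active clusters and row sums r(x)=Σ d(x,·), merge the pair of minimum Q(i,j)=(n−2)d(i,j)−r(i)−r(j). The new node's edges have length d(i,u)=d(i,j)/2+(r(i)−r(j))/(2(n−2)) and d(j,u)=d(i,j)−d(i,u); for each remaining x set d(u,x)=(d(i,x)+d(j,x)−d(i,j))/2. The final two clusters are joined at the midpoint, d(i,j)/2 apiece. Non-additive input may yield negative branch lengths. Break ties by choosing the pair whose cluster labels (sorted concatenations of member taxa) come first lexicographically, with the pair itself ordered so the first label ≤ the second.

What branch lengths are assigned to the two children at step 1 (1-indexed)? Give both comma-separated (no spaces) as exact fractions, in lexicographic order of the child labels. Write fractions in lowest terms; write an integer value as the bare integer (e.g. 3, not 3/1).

-4/5,39/5

1. join A+X (d=7, Q=-326) ⇒ AX; edges |A|=-4/5, |X|=39/5
  updated: d(AX,J)=53/2, d(AX,N)=23, d(AX,Q)=37, d(AX,S)=81/2, d(AX,Z)=29
2. join Q+S (d=3, Q=-363/2) ⇒ QS; edges |Q|=-19/16, |S|=67/16
  updated: d(AX,QS)=149/4, d(J,QS)=25, d(N,QS)=13, d(QS,Z)=25/2
3. join QS+Z (d=25/2, Q=-483/4) ⇒ QSZ; edges |QS|=73/8, |Z|=27/8
  updated: d(AX,QSZ)=215/8, d(J,QSZ)=43/4, d(N,QSZ)=41/4
4. join AX+QSZ (d=215/8, Q=-141/2) ⇒ AQSXZ; edges |AX|=329/16, |QSZ|=101/16
  updated: d(AQSXZ,J)=83/16, d(AQSXZ,N)=51/16
5. join AQSXZ+J (d=83/16, Q=-107/8) ⇒ AJQSXZ; edges |AQSXZ|=27/16, |J|=7/2
  updated: d(AJQSXZ,N)=3/2
6. join AJQSXZ+N (d=3/2) ⇒ AJNQSXZ; edges |AJQSXZ|=3/4, |N|=3/4
final tree: ((((A:-4/5,X:39/5):329/16,((Q:-19/16,S:67/16):73/8,Z:27/8):101/16):27/16,J:7/2):3/4,N:3/4)
total length: 897/16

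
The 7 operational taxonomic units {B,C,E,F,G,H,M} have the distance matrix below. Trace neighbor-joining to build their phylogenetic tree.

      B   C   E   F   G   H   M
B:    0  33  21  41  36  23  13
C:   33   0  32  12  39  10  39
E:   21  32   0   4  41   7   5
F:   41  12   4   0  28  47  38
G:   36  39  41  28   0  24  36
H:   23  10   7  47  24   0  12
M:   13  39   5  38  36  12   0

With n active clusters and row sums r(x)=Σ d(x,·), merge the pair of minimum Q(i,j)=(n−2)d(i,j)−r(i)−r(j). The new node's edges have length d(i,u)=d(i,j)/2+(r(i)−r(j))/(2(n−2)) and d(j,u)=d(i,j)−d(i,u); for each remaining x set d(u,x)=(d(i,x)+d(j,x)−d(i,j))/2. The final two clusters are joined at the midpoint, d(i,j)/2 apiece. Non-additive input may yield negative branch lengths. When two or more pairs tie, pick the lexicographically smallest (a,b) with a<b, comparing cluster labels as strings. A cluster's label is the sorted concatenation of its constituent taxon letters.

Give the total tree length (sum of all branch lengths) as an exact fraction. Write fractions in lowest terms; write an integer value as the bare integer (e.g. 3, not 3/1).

2291/32

step 1: merge (C,F) at d=12, Q=-275; branch lengths C→11/2, F→13/2; new cluster CF
  updated: d(B,CF)=31, d(CF,E)=12, d(CF,G)=55/2, d(CF,H)=45/2, d(CF,M)=65/2
step 2: merge (CF,G) at d=55/2, Q=-180; branch lengths CF→71/8, G→149/8; new cluster CFG
  updated: d(B,CFG)=79/4, d(CFG,E)=51/4, d(CFG,H)=19/2, d(CFG,M)=41/2
step 3: merge (B,M) at d=13, Q=-353/4; branch lengths B→87/8, M→17/8; new cluster BM
  updated: d(BM,CFG)=109/8, d(BM,E)=13/2, d(BM,H)=11
step 4: merge (BM,E) at d=13/2, Q=-355/8; branch lengths BM→143/32, E→65/32; new cluster BEM
  updated: d(BEM,CFG)=159/16, d(BEM,H)=23/4
step 5: merge (BEM,CFG) at d=159/16, Q=-403/16; branch lengths BEM→99/32, CFG→219/32; new cluster BCEFGM
  updated: d(BCEFGM,H)=85/32
step 6: merge (BCEFGM,H) at d=85/32; branch lengths BCEFGM→85/64, H→85/64; new cluster BCEFGHM
final tree: ((((B:87/8,M:17/8):143/32,E:65/32):99/32,((C:11/2,F:13/2):71/8,G:149/8):219/32):85/64,H:85/64)
total length: 2291/32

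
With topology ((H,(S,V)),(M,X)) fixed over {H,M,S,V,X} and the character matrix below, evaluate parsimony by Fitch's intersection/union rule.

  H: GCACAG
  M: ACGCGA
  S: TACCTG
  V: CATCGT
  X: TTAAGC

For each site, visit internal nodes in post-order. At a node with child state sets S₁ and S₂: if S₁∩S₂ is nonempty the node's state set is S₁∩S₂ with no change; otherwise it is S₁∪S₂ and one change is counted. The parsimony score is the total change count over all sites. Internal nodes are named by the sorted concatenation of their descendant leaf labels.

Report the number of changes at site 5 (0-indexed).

3

SV@0: {T} ∪ {C} = {C,T} (union, +1)
HSV@0: {G} ∪ {C,T} = {C,G,T} (union, +1)
MX@0: {A} ∪ {T} = {A,T} (union, +1)
HMSVX@0: {C,G,T} ∩ {A,T} = {T} (intersection, +0)
SV@1: {A} ∩ {A} = {A} (intersection, +0)
HSV@1: {C} ∪ {A} = {A,C} (union, +1)
MX@1: {C} ∪ {T} = {C,T} (union, +1)
HMSVX@1: {A,C} ∩ {C,T} = {C} (intersection, +0)
SV@2: {C} ∪ {T} = {C,T} (union, +1)
HSV@2: {A} ∪ {C,T} = {A,C,T} (union, +1)
MX@2: {G} ∪ {A} = {A,G} (union, +1)
HMSVX@2: {A,C,T} ∩ {A,G} = {A} (intersection, +0)
SV@3: {C} ∩ {C} = {C} (intersection, +0)
HSV@3: {C} ∩ {C} = {C} (intersection, +0)
MX@3: {C} ∪ {A} = {A,C} (union, +1)
HMSVX@3: {C} ∩ {A,C} = {C} (intersection, +0)
SV@4: {T} ∪ {G} = {G,T} (union, +1)
HSV@4: {A} ∪ {G,T} = {A,G,T} (union, +1)
MX@4: {G} ∩ {G} = {G} (intersection, +0)
HMSVX@4: {A,G,T} ∩ {G} = {G} (intersection, +0)
SV@5: {G} ∪ {T} = {G,T} (union, +1)
HSV@5: {G} ∩ {G,T} = {G} (intersection, +0)
MX@5: {A} ∪ {C} = {A,C} (union, +1)
HMSVX@5: {G} ∪ {A,C} = {A,C,G} (union, +1)
per-site changes: [3, 2, 3, 1, 2, 3]; total = 14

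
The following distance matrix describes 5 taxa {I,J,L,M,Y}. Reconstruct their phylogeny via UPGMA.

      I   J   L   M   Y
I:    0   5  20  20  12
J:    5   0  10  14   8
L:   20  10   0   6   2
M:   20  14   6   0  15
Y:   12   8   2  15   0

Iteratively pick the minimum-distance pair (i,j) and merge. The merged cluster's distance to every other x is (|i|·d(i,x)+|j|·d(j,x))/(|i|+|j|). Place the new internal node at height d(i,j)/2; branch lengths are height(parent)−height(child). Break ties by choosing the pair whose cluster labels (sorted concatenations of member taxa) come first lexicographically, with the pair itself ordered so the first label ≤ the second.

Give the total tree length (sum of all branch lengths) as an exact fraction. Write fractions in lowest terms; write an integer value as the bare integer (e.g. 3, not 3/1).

iteration 1: select L,Y (d=2); attach at lengths (1, 1); label the merged cluster LY
  updated: d(I,LY)=16, d(J,LY)=9, d(LY,M)=21/2
iteration 2: select I,J (d=5); attach at lengths (5/2, 5/2); label the merged cluster IJ
  updated: d(IJ,LY)=25/2, d(IJ,M)=17
iteration 3: select LY,M (d=21/2); attach at lengths (17/4, 21/4); label the merged cluster LMY
  updated: d(IJ,LMY)=14
iteration 4: select IJ,LMY (d=14); attach at lengths (9/2, 7/4); label the merged cluster IJLMY
final tree: ((I:5/2,J:5/2):9/2,((L:1,Y:1):17/4,M:21/4):7/4)
total length: 91/4

91/4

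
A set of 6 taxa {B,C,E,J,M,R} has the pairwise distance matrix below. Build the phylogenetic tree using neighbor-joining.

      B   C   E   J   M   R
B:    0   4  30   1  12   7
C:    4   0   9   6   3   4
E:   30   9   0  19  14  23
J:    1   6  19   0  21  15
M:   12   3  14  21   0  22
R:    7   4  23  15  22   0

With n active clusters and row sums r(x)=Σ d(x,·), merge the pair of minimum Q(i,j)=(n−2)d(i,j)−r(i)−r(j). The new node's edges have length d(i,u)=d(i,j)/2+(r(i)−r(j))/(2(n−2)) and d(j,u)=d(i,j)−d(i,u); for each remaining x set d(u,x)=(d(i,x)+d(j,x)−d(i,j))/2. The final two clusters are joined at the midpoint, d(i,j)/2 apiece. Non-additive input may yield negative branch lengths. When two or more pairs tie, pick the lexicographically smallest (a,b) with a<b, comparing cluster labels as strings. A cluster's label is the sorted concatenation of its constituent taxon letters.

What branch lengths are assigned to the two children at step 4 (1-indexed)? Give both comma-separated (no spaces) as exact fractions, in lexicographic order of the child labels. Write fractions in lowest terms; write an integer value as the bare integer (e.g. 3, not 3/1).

9/2,77/8

iteration 1: select B,J (d=1, Q=-112); attach at lengths (-1/2, 3/2); label the merged cluster BJ
  updated: d(BJ,C)=9/2, d(BJ,E)=24, d(BJ,M)=16, d(BJ,R)=21/2
iteration 2: select BJ,R (d=21/2, Q=-83); attach at lengths (9/2, 6); label the merged cluster BJR
  updated: d(BJR,C)=-1, d(BJR,E)=73/4, d(BJR,M)=55/4
iteration 3: select BJR,C (d=-1, Q=-44); attach at lengths (9/2, -11/2); label the merged cluster BCJR
  updated: d(BCJR,E)=113/8, d(BCJR,M)=71/8
iteration 4: select BCJR,E (d=113/8, Q=-37); attach at lengths (9/2, 77/8); label the merged cluster BCEJR
  updated: d(BCEJR,M)=35/8
iteration 5: select BCEJR,M (d=35/8); attach at lengths (35/16, 35/16); label the merged cluster BCEJMR
final tree: (((((B:-1/2,J:3/2):9/2,R:6):9/2,C:-11/2):9/2,E:77/8):35/16,M:35/16)
total length: 29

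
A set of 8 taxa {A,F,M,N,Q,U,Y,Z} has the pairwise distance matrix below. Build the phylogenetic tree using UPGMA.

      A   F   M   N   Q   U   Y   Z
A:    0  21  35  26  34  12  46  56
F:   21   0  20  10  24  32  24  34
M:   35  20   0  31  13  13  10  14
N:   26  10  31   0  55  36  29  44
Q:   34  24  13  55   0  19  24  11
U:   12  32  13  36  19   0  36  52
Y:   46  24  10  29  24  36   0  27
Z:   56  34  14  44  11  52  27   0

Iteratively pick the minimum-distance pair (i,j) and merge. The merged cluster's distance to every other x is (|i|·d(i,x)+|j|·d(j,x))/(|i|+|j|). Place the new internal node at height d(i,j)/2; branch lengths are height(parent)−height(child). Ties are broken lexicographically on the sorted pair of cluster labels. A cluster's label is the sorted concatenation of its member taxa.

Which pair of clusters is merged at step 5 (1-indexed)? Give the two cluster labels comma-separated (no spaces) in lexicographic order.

MY,QZ

1. join F+N (d=10) ⇒ FN; edges |F|=5, |N|=5
  updated: d(A,FN)=47/2, d(FN,M)=51/2, d(FN,Q)=79/2, d(FN,U)=34, d(FN,Y)=53/2, d(FN,Z)=39
2. join M+Y (d=10) ⇒ MY; edges |M|=5, |Y|=5
  updated: d(A,MY)=81/2, d(FN,MY)=26, d(MY,Q)=37/2, d(MY,U)=49/2, d(MY,Z)=41/2
3. join Q+Z (d=11) ⇒ QZ; edges |Q|=11/2, |Z|=11/2
  updated: d(A,QZ)=45, d(FN,QZ)=157/4, d(MY,QZ)=39/2, d(QZ,U)=71/2
4. join A+U (d=12) ⇒ AU; edges |A|=6, |U|=6
  updated: d(AU,FN)=115/4, d(AU,MY)=65/2, d(AU,QZ)=161/4
5. join MY+QZ (d=39/2) ⇒ MQYZ; edges |MY|=19/4, |QZ|=17/4
  updated: d(AU,MQYZ)=291/8, d(FN,MQYZ)=261/8
6. join AU+FN (d=115/4) ⇒ AFNU; edges |AU|=67/8, |FN|=75/8
  updated: d(AFNU,MQYZ)=69/2
7. join AFNU+MQYZ (d=69/2) ⇒ AFMNQUYZ; edges |AFNU|=23/8, |MQYZ|=15/2
final tree: (((A:6,U:6):67/8,(F:5,N:5):75/8):23/8,((M:5,Y:5):19/4,(Q:11/2,Z:11/2):17/4):15/2)
total length: 641/8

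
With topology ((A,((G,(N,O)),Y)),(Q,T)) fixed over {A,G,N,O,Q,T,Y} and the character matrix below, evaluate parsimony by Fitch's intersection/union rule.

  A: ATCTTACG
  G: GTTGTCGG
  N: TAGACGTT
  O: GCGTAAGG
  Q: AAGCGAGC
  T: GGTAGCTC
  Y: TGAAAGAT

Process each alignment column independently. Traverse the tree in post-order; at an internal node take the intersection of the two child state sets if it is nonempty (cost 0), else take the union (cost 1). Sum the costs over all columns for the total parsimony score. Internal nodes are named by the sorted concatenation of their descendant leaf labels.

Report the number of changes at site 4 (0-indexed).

4

[col 0] NO: children N:{T}, O:{G} ∪→ {G,T}; cost 1
[col 0] GNO: children G:{G}, NO:{G,T} ∩→ {G}; cost 0
[col 0] GNOY: children GNO:{G}, Y:{T} ∪→ {G,T}; cost 1
[col 0] AGNOY: children A:{A}, GNOY:{G,T} ∪→ {A,G,T}; cost 1
[col 0] QT: children Q:{A}, T:{G} ∪→ {A,G}; cost 1
[col 0] AGNOQTY: children AGNOY:{A,G,T}, QT:{A,G} ∩→ {A,G}; cost 0
[col 1] NO: children N:{A}, O:{C} ∪→ {A,C}; cost 1
[col 1] GNO: children G:{T}, NO:{A,C} ∪→ {A,C,T}; cost 1
[col 1] GNOY: children GNO:{A,C,T}, Y:{G} ∪→ {A,C,G,T}; cost 1
[col 1] AGNOY: children A:{T}, GNOY:{A,C,G,T} ∩→ {T}; cost 0
[col 1] QT: children Q:{A}, T:{G} ∪→ {A,G}; cost 1
[col 1] AGNOQTY: children AGNOY:{T}, QT:{A,G} ∪→ {A,G,T}; cost 1
[col 2] NO: children N:{G}, O:{G} ∩→ {G}; cost 0
[col 2] GNO: children G:{T}, NO:{G} ∪→ {G,T}; cost 1
[col 2] GNOY: children GNO:{G,T}, Y:{A} ∪→ {A,G,T}; cost 1
[col 2] AGNOY: children A:{C}, GNOY:{A,G,T} ∪→ {A,C,G,T}; cost 1
[col 2] QT: children Q:{G}, T:{T} ∪→ {G,T}; cost 1
[col 2] AGNOQTY: children AGNOY:{A,C,G,T}, QT:{G,T} ∩→ {G,T}; cost 0
[col 3] NO: children N:{A}, O:{T} ∪→ {A,T}; cost 1
[col 3] GNO: children G:{G}, NO:{A,T} ∪→ {A,G,T}; cost 1
[col 3] GNOY: children GNO:{A,G,T}, Y:{A} ∩→ {A}; cost 0
[col 3] AGNOY: children A:{T}, GNOY:{A} ∪→ {A,T}; cost 1
[col 3] QT: children Q:{C}, T:{A} ∪→ {A,C}; cost 1
[col 3] AGNOQTY: children AGNOY:{A,T}, QT:{A,C} ∩→ {A}; cost 0
[col 4] NO: children N:{C}, O:{A} ∪→ {A,C}; cost 1
[col 4] GNO: children G:{T}, NO:{A,C} ∪→ {A,C,T}; cost 1
[col 4] GNOY: children GNO:{A,C,T}, Y:{A} ∩→ {A}; cost 0
[col 4] AGNOY: children A:{T}, GNOY:{A} ∪→ {A,T}; cost 1
[col 4] QT: children Q:{G}, T:{G} ∩→ {G}; cost 0
[col 4] AGNOQTY: children AGNOY:{A,T}, QT:{G} ∪→ {A,G,T}; cost 1
[col 5] NO: children N:{G}, O:{A} ∪→ {A,G}; cost 1
[col 5] GNO: children G:{C}, NO:{A,G} ∪→ {A,C,G}; cost 1
[col 5] GNOY: children GNO:{A,C,G}, Y:{G} ∩→ {G}; cost 0
[col 5] AGNOY: children A:{A}, GNOY:{G} ∪→ {A,G}; cost 1
[col 5] QT: children Q:{A}, T:{C} ∪→ {A,C}; cost 1
[col 5] AGNOQTY: children AGNOY:{A,G}, QT:{A,C} ∩→ {A}; cost 0
[col 6] NO: children N:{T}, O:{G} ∪→ {G,T}; cost 1
[col 6] GNO: children G:{G}, NO:{G,T} ∩→ {G}; cost 0
[col 6] GNOY: children GNO:{G}, Y:{A} ∪→ {A,G}; cost 1
[col 6] AGNOY: children A:{C}, GNOY:{A,G} ∪→ {A,C,G}; cost 1
[col 6] QT: children Q:{G}, T:{T} ∪→ {G,T}; cost 1
[col 6] AGNOQTY: children AGNOY:{A,C,G}, QT:{G,T} ∩→ {G}; cost 0
[col 7] NO: children N:{T}, O:{G} ∪→ {G,T}; cost 1
[col 7] GNO: children G:{G}, NO:{G,T} ∩→ {G}; cost 0
[col 7] GNOY: children GNO:{G}, Y:{T} ∪→ {G,T}; cost 1
[col 7] AGNOY: children A:{G}, GNOY:{G,T} ∩→ {G}; cost 0
[col 7] QT: children Q:{C}, T:{C} ∩→ {C}; cost 0
[col 7] AGNOQTY: children AGNOY:{G}, QT:{C} ∪→ {C,G}; cost 1
per-site changes: [4, 5, 4, 4, 4, 4, 4, 3]; total = 32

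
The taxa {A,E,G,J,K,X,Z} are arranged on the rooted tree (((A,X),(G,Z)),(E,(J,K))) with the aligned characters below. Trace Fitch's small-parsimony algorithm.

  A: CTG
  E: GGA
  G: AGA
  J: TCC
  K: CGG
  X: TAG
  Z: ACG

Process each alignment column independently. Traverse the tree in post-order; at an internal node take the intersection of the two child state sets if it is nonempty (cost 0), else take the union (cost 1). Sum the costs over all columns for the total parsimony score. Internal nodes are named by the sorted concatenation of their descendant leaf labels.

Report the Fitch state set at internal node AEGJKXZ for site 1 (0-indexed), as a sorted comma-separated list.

G

site 0, node AX: A={C} ∪ X={T} → {C,T} (+1)
site 0, node GZ: G={A} ∩ Z={A} → {A} (+0)
site 0, node AGXZ: AX={C,T} ∪ GZ={A} → {A,C,T} (+1)
site 0, node JK: J={T} ∪ K={C} → {C,T} (+1)
site 0, node EJK: E={G} ∪ JK={C,T} → {C,G,T} (+1)
site 0, node AEGJKXZ: AGXZ={A,C,T} ∩ EJK={C,G,T} → {C,T} (+0)
site 1, node AX: A={T} ∪ X={A} → {A,T} (+1)
site 1, node GZ: G={G} ∪ Z={C} → {C,G} (+1)
site 1, node AGXZ: AX={A,T} ∪ GZ={C,G} → {A,C,G,T} (+1)
site 1, node JK: J={C} ∪ K={G} → {C,G} (+1)
site 1, node EJK: E={G} ∩ JK={C,G} → {G} (+0)
site 1, node AEGJKXZ: AGXZ={A,C,G,T} ∩ EJK={G} → {G} (+0)
site 2, node AX: A={G} ∩ X={G} → {G} (+0)
site 2, node GZ: G={A} ∪ Z={G} → {A,G} (+1)
site 2, node AGXZ: AX={G} ∩ GZ={A,G} → {G} (+0)
site 2, node JK: J={C} ∪ K={G} → {C,G} (+1)
site 2, node EJK: E={A} ∪ JK={C,G} → {A,C,G} (+1)
site 2, node AEGJKXZ: AGXZ={G} ∩ EJK={A,C,G} → {G} (+0)
per-site changes: [4, 4, 3]; total = 11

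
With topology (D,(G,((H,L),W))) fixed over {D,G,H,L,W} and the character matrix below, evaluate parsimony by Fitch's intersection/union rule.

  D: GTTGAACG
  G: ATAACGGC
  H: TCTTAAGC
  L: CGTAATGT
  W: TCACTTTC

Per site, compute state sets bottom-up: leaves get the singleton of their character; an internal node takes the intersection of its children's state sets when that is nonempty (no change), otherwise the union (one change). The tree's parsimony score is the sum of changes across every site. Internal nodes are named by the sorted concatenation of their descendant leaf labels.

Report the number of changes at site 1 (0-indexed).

HL@0: {T} ∪ {C} = {C,T} (union, +1)
HLW@0: {C,T} ∩ {T} = {T} (intersection, +0)
GHLW@0: {A} ∪ {T} = {A,T} (union, +1)
DGHLW@0: {G} ∪ {A,T} = {A,G,T} (union, +1)
HL@1: {C} ∪ {G} = {C,G} (union, +1)
HLW@1: {C,G} ∩ {C} = {C} (intersection, +0)
GHLW@1: {T} ∪ {C} = {C,T} (union, +1)
DGHLW@1: {T} ∩ {C,T} = {T} (intersection, +0)
HL@2: {T} ∩ {T} = {T} (intersection, +0)
HLW@2: {T} ∪ {A} = {A,T} (union, +1)
GHLW@2: {A} ∩ {A,T} = {A} (intersection, +0)
DGHLW@2: {T} ∪ {A} = {A,T} (union, +1)
HL@3: {T} ∪ {A} = {A,T} (union, +1)
HLW@3: {A,T} ∪ {C} = {A,C,T} (union, +1)
GHLW@3: {A} ∩ {A,C,T} = {A} (intersection, +0)
DGHLW@3: {G} ∪ {A} = {A,G} (union, +1)
HL@4: {A} ∩ {A} = {A} (intersection, +0)
HLW@4: {A} ∪ {T} = {A,T} (union, +1)
GHLW@4: {C} ∪ {A,T} = {A,C,T} (union, +1)
DGHLW@4: {A} ∩ {A,C,T} = {A} (intersection, +0)
HL@5: {A} ∪ {T} = {A,T} (union, +1)
HLW@5: {A,T} ∩ {T} = {T} (intersection, +0)
GHLW@5: {G} ∪ {T} = {G,T} (union, +1)
DGHLW@5: {A} ∪ {G,T} = {A,G,T} (union, +1)
HL@6: {G} ∩ {G} = {G} (intersection, +0)
HLW@6: {G} ∪ {T} = {G,T} (union, +1)
GHLW@6: {G} ∩ {G,T} = {G} (intersection, +0)
DGHLW@6: {C} ∪ {G} = {C,G} (union, +1)
HL@7: {C} ∪ {T} = {C,T} (union, +1)
HLW@7: {C,T} ∩ {C} = {C} (intersection, +0)
GHLW@7: {C} ∩ {C} = {C} (intersection, +0)
DGHLW@7: {G} ∪ {C} = {C,G} (union, +1)
per-site changes: [3, 2, 2, 3, 2, 3, 2, 2]; total = 19

2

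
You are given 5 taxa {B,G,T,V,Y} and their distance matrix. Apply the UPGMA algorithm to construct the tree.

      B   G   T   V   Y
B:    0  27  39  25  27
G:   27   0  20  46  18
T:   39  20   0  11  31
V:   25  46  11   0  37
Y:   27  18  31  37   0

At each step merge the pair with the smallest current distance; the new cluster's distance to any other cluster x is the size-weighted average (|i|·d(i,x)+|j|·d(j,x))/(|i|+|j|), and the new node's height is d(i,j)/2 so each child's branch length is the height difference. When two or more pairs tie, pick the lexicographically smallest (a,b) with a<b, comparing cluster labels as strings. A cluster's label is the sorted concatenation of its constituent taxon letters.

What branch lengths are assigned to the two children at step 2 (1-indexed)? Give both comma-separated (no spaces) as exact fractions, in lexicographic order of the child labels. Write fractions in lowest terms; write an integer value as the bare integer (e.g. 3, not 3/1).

9,9

step 1: merge (T,V) at d=11; branch lengths T→11/2, V→11/2; new cluster TV
  updated: d(B,TV)=32, d(G,TV)=33, d(TV,Y)=34
step 2: merge (G,Y) at d=18; branch lengths G→9, Y→9; new cluster GY
  updated: d(B,GY)=27, d(GY,TV)=67/2
step 3: merge (B,GY) at d=27; branch lengths B→27/2, GY→9/2; new cluster BGY
  updated: d(BGY,TV)=33
step 4: merge (BGY,TV) at d=33; branch lengths BGY→3, TV→11; new cluster BGTVY
final tree: ((B:27/2,(G:9,Y:9):9/2):3,(T:11/2,V:11/2):11)
total length: 61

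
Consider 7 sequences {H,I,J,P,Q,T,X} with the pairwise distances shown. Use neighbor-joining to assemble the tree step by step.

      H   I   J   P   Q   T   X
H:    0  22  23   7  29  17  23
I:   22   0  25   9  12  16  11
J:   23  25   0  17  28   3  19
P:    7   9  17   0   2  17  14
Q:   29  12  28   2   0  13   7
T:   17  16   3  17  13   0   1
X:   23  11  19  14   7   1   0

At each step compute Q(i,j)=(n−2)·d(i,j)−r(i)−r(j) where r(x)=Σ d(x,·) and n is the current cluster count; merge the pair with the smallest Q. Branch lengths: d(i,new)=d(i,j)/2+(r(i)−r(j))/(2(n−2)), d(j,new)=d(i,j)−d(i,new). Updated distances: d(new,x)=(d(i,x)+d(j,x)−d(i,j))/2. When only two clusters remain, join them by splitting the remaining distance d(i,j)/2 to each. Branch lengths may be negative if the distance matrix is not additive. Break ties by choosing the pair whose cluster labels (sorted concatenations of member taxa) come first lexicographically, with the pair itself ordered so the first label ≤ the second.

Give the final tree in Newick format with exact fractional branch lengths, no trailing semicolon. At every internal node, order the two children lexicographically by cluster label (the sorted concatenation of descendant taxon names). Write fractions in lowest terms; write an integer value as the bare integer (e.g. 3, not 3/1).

((((H:10,P:-3):93/16,I:99/16):13/16,((J:63/10,T:-33/10):22/3,X:7/6):57/16):83/32,Q:83/32)

iteration 1: select J,T (d=3, Q=-167); attach at lengths (63/10, -33/10); label the merged cluster JT
  updated: d(H,JT)=37/2, d(I,JT)=19, d(JT,P)=31/2, d(JT,Q)=19, d(JT,X)=17/2
iteration 2: select H,P (d=7, Q=-119); attach at lengths (10, -3); label the merged cluster HP
  updated: d(HP,I)=12, d(HP,JT)=27/2, d(HP,Q)=12, d(HP,X)=15
iteration 3: select JT,X (d=17/2, Q=-76); attach at lengths (22/3, 7/6); label the merged cluster JTX
  updated: d(HP,JTX)=10, d(I,JTX)=43/4, d(JTX,Q)=35/4
iteration 4: select HP,I (d=12, Q=-179/4); attach at lengths (93/16, 99/16); label the merged cluster HIP
  updated: d(HIP,JTX)=35/8, d(HIP,Q)=6
iteration 5: select HIP,JTX (d=35/8, Q=-153/8); attach at lengths (13/16, 57/16); label the merged cluster HIJPTX
  updated: d(HIJPTX,Q)=83/16
iteration 6: select HIJPTX,Q (d=83/16); attach at lengths (83/32, 83/32); label the merged cluster HIJPQTX
final tree: ((((H:10,P:-3):93/16,I:99/16):13/16,((J:63/10,T:-33/10):22/3,X:7/6):57/16):83/32,Q:83/32)
total length: 641/16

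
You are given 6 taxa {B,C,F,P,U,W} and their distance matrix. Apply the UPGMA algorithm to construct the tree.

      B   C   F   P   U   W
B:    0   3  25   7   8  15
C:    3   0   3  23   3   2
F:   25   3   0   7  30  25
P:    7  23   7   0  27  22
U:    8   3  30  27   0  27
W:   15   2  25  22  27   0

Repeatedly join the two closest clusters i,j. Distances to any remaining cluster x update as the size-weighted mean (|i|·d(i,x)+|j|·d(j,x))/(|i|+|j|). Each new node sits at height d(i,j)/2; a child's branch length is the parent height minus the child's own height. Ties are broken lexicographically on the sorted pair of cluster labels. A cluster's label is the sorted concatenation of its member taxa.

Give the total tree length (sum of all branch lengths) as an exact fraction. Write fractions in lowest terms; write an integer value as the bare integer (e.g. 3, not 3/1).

1. join C+W (d=2) ⇒ CW; edges |C|=1, |W|=1
  updated: d(B,CW)=9, d(CW,F)=14, d(CW,P)=45/2, d(CW,U)=15
2. join B+P (d=7) ⇒ BP; edges |B|=7/2, |P|=7/2
  updated: d(BP,CW)=63/4, d(BP,F)=16, d(BP,U)=35/2
3. join CW+F (d=14) ⇒ CFW; edges |CW|=6, |F|=7
  updated: d(BP,CFW)=95/6, d(CFW,U)=20
4. join BP+CFW (d=95/6) ⇒ BCFPW; edges |BP|=53/12, |CFW|=11/12
  updated: d(BCFPW,U)=19
5. join BCFPW+U (d=19) ⇒ BCFPUW; edges |BCFPW|=19/12, |U|=19/2
final tree: (((B:7/2,P:7/2):53/12,((C:1,W:1):6,F:7):11/12):19/12,U:19/2)
total length: 461/12

461/12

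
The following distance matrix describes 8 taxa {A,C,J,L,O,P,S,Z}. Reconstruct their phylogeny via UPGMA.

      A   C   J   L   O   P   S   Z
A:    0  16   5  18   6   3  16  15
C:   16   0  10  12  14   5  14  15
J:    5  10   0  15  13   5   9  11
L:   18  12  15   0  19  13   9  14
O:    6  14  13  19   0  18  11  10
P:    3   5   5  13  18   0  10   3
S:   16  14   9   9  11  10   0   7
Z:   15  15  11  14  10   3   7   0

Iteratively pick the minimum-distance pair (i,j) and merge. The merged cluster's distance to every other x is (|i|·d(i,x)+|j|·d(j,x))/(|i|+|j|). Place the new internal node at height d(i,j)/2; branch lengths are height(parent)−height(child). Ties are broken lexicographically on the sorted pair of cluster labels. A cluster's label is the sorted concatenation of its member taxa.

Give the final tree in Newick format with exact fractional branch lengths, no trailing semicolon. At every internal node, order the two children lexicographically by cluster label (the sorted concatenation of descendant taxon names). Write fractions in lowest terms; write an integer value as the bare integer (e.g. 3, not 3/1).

(((((A:3/2,P:3/2):1,J:5/2):8/3,C:31/6):5/6,(O:21/4,(S:7/2,Z:7/2):7/4):3/4):8/7,L:50/7)

step 1: merge (A,P) at d=3; branch lengths A→3/2, P→3/2; new cluster AP
  updated: d(AP,C)=21/2, d(AP,J)=5, d(AP,L)=31/2, d(AP,O)=12, d(AP,S)=13, d(AP,Z)=9
step 2: merge (AP,J) at d=5; branch lengths AP→1, J→5/2; new cluster AJP
  updated: d(AJP,C)=31/3, d(AJP,L)=46/3, d(AJP,O)=37/3, d(AJP,S)=35/3, d(AJP,Z)=29/3
step 3: merge (S,Z) at d=7; branch lengths S→7/2, Z→7/2; new cluster SZ
  updated: d(AJP,SZ)=32/3, d(C,SZ)=29/2, d(L,SZ)=23/2, d(O,SZ)=21/2
step 4: merge (AJP,C) at d=31/3; branch lengths AJP→8/3, C→31/6; new cluster ACJP
  updated: d(ACJP,L)=29/2, d(ACJP,O)=51/4, d(ACJP,SZ)=93/8
step 5: merge (O,SZ) at d=21/2; branch lengths O→21/4, SZ→7/4; new cluster OSZ
  updated: d(ACJP,OSZ)=12, d(L,OSZ)=14
step 6: merge (ACJP,OSZ) at d=12; branch lengths ACJP→5/6, OSZ→3/4; new cluster ACJOPSZ
  updated: d(ACJOPSZ,L)=100/7
step 7: merge (ACJOPSZ,L) at d=100/7; branch lengths ACJOPSZ→8/7, L→50/7; new cluster ACJLOPSZ
final tree: (((((A:3/2,P:3/2):1,J:5/2):8/3,C:31/6):5/6,(O:21/4,(S:7/2,Z:7/2):7/4):3/4):8/7,L:50/7)
total length: 3209/84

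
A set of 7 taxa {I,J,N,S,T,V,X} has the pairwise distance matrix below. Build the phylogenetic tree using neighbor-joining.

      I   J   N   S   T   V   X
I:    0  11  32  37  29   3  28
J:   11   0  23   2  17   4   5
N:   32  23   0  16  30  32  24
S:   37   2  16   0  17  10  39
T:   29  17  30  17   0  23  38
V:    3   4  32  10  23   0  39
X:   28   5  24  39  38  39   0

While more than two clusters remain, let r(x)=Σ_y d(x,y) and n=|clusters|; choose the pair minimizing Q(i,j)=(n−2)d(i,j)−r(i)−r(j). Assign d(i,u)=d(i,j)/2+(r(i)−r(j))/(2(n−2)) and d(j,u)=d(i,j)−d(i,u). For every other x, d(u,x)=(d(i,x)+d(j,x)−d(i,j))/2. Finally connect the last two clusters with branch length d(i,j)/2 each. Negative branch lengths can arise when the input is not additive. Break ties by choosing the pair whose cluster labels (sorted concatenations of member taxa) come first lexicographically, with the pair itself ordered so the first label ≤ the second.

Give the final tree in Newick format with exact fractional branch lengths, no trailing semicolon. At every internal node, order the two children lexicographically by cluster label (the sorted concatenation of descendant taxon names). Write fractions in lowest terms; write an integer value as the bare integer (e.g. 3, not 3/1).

(((((I:22/5,V:-7/5):125/12,(J:-65/8,X:105/8):73/12):61/16,T:203/16):45/16,N:203/16):53/32,S:53/32)

step 1: merge (I,V) at d=3, Q=-236; branch lengths I→22/5, V→-7/5; new cluster IV
  updated: d(IV,J)=6, d(IV,N)=61/2, d(IV,S)=22, d(IV,T)=49/2, d(IV,X)=32
step 2: merge (J,X) at d=5, Q=-171; branch lengths J→-65/8, X→105/8; new cluster JX
  updated: d(IV,JX)=33/2, d(JX,N)=21, d(JX,S)=18, d(JX,T)=25
step 3: merge (IV,JX) at d=33/2, Q=-249/2; branch lengths IV→125/12, JX→73/12; new cluster IJVX
  updated: d(IJVX,N)=35/2, d(IJVX,S)=47/4, d(IJVX,T)=33/2
step 4: merge (IJVX,T) at d=33/2, Q=-305/4; branch lengths IJVX→61/16, T→203/16; new cluster IJTVX
  updated: d(IJTVX,N)=31/2, d(IJTVX,S)=49/8
step 5: merge (IJTVX,N) at d=31/2, Q=-301/8; branch lengths IJTVX→45/16, N→203/16; new cluster IJNTVX
  updated: d(IJNTVX,S)=53/16
step 6: merge (IJNTVX,S) at d=53/16; branch lengths IJNTVX→53/32, S→53/32; new cluster IJNSTVX
final tree: (((((I:22/5,V:-7/5):125/12,(J:-65/8,X:105/8):73/12):61/16,T:203/16):45/16,N:203/16):53/32,S:53/32)
total length: 957/16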